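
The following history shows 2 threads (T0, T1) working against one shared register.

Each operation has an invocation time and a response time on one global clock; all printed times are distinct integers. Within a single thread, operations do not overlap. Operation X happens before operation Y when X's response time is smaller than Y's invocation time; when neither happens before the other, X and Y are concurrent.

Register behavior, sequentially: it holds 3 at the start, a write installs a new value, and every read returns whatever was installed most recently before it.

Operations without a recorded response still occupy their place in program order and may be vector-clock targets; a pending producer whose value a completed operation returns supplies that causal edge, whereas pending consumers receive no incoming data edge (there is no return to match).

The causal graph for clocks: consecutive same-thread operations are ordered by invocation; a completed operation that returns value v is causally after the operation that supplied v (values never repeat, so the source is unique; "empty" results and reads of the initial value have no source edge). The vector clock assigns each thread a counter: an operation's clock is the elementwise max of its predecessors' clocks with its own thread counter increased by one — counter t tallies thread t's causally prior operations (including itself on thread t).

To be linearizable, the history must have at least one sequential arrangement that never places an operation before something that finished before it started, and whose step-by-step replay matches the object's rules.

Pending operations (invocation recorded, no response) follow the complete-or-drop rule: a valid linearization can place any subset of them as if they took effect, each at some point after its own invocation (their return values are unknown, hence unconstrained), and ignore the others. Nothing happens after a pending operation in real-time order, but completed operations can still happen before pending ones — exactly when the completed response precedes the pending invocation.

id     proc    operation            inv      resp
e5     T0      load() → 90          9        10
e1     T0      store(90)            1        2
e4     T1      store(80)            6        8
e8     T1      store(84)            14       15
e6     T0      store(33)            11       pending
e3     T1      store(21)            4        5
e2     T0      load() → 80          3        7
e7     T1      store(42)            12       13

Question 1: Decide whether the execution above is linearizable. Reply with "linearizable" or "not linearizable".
through event 9 a valid linearization exists; event 10 (e5 responding at time 10) ends that
checked exhaustively: 3 real-time-consistent orders of 5 completed operations, zero legal register replays
one such order, e1, e2, e3, e4, e5, breaks at step 2 where e2 load() → 80 is illegal
one such order, e1, e3, e2, e4, e5, breaks at step 3 where e2 load() → 80 is illegal

not linearizable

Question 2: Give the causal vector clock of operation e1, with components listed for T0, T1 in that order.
e3 (invocation 4): nothing precedes it; T1's component alone gives (0, 1)
e1 (invocation 1): nothing precedes it; T0's component alone gives (1, 0)
e4 (invocation 6): componentwise max over VC(e3)=(0, 1), +1 at T1, giving (0, 2)
e7 (invocation 12): componentwise max over VC(e4)=(0, 2), +1 at T1, giving (0, 3)
e8 (invocation 14): componentwise max over VC(e7)=(0, 3), +1 at T1, giving (0, 4)
e2 (invocation 3): componentwise max over VC(e1)=(1, 0), VC(e4)=(0, 2), +1 at T0, giving (2, 2)
e5 (invocation 9): componentwise max over VC(e1)=(1, 0), VC(e2)=(2, 2), +1 at T0, giving (3, 2)
e6 (invocation 11): componentwise max over VC(e5)=(3, 2), +1 at T0, giving (4, 2)
target: VC(e1) = (1, 0)

(1, 0)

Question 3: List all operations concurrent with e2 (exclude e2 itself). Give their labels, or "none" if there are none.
e2 runs from 3 to 7; window-overlapping ops are concurrent
e1 [1,2]: before
e3 [4,5]: concurrent
e4 [6,8]: concurrent
e5 [9,10]: after
e6 [11,…): after
e7 [12,13]: after
e8 [14,15]: after

e3, e4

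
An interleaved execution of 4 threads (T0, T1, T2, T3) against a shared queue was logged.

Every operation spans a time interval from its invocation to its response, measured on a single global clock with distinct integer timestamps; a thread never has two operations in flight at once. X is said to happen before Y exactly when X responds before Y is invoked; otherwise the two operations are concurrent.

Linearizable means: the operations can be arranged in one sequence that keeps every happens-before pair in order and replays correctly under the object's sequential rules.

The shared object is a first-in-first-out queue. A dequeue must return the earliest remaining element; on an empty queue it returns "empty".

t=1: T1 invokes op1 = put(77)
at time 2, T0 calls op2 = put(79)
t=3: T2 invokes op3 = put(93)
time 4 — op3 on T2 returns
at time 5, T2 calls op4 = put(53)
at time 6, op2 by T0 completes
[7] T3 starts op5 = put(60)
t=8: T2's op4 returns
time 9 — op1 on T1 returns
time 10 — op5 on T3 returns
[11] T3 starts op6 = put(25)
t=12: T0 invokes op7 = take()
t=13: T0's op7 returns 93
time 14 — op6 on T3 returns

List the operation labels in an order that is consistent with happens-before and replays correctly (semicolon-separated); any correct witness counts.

1. op3 put(93), leaving queue <93>
2. op1 put(77), leaving queue <93,77>
3. op2 put(79), leaving queue <93,77,79>
4. op4 put(53), leaving queue <93,77,79,53>
5. op5 put(60), leaving queue <93,77,79,53,60>
6. op6 put(25), leaving queue <93,77,79,53,60,25>
7. op7 take() → 93, leaving queue <77,79,53,60,25>

op3; op1; op2; op4; op5; op6; op7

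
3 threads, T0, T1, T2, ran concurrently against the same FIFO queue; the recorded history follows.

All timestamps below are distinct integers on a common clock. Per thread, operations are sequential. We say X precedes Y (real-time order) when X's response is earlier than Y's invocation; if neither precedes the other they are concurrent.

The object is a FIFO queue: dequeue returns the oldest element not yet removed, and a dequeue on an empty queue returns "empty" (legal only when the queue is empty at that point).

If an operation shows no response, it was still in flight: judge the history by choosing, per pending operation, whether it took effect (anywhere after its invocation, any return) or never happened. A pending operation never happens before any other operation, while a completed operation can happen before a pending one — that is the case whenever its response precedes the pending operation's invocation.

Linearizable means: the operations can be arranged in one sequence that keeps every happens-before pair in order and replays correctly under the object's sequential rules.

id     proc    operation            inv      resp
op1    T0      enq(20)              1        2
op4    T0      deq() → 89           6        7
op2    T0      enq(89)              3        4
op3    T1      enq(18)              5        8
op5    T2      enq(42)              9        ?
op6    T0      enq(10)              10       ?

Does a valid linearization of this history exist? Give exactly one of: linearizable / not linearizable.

not linearizable

the violation lands at event 7, op4's response at time 7: events 1..6 linearize, events 1..7 do not
exactly one order of the 3 completed ops respects real time; the FIFO queue replay fails
every completion of the 1 pending operation (op3) was checked; none linearizes
one such order, op1, op2, op4 (pending dropped), breaks at step 3 where op4 deq() → 89 is illegal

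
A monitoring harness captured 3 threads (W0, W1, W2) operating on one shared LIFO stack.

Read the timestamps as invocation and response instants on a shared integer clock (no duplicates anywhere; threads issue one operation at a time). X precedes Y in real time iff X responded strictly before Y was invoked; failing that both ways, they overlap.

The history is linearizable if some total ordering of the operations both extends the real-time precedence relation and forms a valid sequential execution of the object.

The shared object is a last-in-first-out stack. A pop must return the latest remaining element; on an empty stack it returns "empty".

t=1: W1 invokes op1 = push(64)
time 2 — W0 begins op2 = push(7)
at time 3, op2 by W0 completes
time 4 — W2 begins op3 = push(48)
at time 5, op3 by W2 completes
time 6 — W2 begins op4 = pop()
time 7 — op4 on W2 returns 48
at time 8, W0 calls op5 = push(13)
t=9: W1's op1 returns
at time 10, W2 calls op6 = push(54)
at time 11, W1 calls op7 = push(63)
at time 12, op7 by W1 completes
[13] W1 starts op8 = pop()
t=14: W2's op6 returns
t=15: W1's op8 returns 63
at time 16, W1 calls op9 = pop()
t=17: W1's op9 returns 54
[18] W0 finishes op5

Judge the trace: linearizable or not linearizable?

one valid linearization: op1, op2, op3, op4, op5, op6, op7, op8, op9
after step 1 (op1 push(64)): stack <64>
after step 2 (op2 push(7)): stack <64,7>
after step 3 (op3 push(48)): stack <64,7,48>
after step 4 (op4 pop() → 48): stack <64,7>
after step 5 (op5 push(13)): stack <64,7,13>
after step 6 (op6 push(54)): stack <64,7,13,54>
after step 7 (op7 push(63)): stack <64,7,13,54,63>
after step 8 (op8 pop() → 63): stack <64,7,13,54>
after step 9 (op9 pop() → 54): stack <64,7,13>

linearizable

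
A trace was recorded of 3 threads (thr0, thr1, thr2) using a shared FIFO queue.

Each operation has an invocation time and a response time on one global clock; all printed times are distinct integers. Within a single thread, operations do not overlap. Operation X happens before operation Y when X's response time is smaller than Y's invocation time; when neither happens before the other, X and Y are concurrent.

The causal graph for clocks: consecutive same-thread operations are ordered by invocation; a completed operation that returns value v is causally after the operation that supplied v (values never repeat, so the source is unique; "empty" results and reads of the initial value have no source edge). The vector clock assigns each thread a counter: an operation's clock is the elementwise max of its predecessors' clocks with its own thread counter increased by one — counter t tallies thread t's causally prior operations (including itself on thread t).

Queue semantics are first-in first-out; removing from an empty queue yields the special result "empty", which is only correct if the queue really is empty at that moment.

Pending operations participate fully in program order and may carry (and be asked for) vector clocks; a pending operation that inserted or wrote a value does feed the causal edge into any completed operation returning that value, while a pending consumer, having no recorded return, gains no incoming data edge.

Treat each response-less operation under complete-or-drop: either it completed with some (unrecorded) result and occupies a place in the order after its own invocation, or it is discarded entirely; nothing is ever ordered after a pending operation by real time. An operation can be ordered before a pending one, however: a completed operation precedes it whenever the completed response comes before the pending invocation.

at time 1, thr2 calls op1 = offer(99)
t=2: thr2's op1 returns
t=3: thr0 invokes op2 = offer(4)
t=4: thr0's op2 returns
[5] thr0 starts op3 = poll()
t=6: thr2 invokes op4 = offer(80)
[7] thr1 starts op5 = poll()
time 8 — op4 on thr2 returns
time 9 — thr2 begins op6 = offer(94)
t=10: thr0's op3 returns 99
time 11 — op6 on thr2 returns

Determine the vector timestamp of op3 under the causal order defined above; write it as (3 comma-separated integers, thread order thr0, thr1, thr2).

op1 (invocation 1): nothing precedes it; thr2's component alone gives (0, 0, 1)
op5 (invocation 7): nothing precedes it; thr1's component alone gives (0, 1, 0)
op2 (invocation 3): nothing precedes it; thr0's component alone gives (1, 0, 0)
op4, invoked 6, takes VC(op1)=(0, 0, 1) under max, adds 1 for thr2 → (0, 0, 2)
op6, invoked 9, takes VC(op4)=(0, 0, 2) under max, adds 1 for thr2 → (0, 0, 3)
op3, invoked 5, takes VC(op1)=(0, 0, 1), VC(op2)=(1, 0, 0) under max, adds 1 for thr0 → (2, 0, 1)
target: VC(op3) = (2, 0, 1)

(2, 0, 1)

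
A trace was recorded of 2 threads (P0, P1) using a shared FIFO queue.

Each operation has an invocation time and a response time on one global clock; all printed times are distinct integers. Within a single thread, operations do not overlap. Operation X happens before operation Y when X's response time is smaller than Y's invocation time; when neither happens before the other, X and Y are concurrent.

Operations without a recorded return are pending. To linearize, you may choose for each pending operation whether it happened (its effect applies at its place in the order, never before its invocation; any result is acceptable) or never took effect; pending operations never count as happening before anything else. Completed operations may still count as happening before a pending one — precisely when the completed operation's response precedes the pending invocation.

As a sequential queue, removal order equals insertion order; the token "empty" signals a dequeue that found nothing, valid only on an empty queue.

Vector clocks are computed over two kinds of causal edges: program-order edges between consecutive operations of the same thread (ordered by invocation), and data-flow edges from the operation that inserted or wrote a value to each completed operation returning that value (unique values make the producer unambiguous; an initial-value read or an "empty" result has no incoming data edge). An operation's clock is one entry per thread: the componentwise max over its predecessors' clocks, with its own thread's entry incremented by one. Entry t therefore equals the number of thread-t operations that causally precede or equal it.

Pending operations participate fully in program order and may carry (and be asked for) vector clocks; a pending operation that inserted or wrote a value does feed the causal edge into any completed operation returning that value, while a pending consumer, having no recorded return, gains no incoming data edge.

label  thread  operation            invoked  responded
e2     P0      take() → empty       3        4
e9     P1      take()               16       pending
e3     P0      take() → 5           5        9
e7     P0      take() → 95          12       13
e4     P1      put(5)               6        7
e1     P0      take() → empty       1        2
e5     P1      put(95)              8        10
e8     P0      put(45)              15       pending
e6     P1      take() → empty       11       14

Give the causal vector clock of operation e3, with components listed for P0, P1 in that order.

(3, 1)

no predecessors for e4 (invoked 6): P1 increments from zero → (0, 1)
no predecessors for e1 (invoked 1): P0 increments from zero → (1, 0)
from VC(e4)=(0, 1), e5 (invoked 8) maxes components and bumps P1 → (0, 2)
from VC(e1)=(1, 0), e2 (invoked 3) maxes components and bumps P0 → (2, 0)
from VC(e5)=(0, 2), e6 (invoked 11) maxes components and bumps P1 → (0, 3)
from VC(e6)=(0, 3), e9 (invoked 16) maxes components and bumps P1 → (0, 4)
from VC(e2)=(2, 0), VC(e4)=(0, 1), e3 (invoked 5) maxes components and bumps P0 → (3, 1)
from VC(e3)=(3, 1), VC(e5)=(0, 2), e7 (invoked 12) maxes components and bumps P0 → (4, 2)
from VC(e7)=(4, 2), e8 (invoked 15) maxes components and bumps P0 → (5, 2)
target: VC(e3) = (3, 1)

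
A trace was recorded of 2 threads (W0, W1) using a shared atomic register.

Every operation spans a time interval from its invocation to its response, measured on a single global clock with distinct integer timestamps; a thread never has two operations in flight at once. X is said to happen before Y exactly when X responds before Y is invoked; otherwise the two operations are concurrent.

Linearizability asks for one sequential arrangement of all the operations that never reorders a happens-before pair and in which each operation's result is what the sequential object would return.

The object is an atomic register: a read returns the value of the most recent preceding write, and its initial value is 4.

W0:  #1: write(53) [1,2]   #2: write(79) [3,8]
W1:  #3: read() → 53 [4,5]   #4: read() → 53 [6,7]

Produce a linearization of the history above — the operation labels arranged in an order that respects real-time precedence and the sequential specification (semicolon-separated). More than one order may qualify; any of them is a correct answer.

1. #1 write(53), leaving value 53
2. #3 read() → 53, leaving value 53
3. #4 read() → 53, leaving value 53
4. #2 write(79), leaving value 79

#1; #3; #4; #2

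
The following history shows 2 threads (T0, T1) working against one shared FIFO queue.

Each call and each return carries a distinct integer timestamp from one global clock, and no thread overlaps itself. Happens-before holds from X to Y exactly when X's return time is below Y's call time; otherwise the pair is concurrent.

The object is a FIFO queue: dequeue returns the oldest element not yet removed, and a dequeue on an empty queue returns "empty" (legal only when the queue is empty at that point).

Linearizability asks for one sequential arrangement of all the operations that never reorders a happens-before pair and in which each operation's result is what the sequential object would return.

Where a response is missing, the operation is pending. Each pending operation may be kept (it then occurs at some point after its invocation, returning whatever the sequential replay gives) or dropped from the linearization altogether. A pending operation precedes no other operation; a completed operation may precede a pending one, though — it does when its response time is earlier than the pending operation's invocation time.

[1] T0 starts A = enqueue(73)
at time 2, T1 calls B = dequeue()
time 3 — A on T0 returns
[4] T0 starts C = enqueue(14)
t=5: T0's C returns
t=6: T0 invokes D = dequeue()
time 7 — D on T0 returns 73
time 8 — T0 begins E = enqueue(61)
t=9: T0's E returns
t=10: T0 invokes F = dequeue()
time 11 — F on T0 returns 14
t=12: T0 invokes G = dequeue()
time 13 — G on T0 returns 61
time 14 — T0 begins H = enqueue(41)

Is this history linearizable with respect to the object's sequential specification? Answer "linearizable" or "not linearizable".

witness order: A, C, D, E, F, G
after step 1 (A enqueue(73)): queue <73>
after step 2 (C enqueue(14)): queue <73,14>
after step 3 (D dequeue() → 73): queue <14>
after step 4 (E enqueue(61)): queue <14,61>
after step 5 (F dequeue() → 14): queue <61>
after step 6 (G dequeue() → 61): queue <>

linearizable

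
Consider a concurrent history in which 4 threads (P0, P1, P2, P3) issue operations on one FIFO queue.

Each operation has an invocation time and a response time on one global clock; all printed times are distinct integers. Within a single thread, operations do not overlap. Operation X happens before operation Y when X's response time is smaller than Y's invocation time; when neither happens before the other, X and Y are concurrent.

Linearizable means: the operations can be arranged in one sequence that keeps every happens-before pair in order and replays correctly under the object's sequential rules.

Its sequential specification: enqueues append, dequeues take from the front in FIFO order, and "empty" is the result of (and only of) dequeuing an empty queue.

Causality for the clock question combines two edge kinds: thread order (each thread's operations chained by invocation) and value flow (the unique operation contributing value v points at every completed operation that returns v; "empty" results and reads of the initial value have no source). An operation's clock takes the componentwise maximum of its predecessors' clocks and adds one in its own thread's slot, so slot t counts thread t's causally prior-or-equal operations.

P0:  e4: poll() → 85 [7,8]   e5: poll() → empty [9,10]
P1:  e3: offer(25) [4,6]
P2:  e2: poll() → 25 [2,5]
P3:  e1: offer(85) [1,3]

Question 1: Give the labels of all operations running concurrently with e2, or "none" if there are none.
overlap test against e2 [2,5]: concurrent iff the interval meets 2..5
e1 [1,3]: concurrent
e3 [4,6]: concurrent
e4 [7,8]: after
e5 [9,10]: after

e1, e3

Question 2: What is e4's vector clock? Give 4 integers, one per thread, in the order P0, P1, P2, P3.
no predecessors for e1 (invoked 1): P3 increments from zero → (0, 0, 0, 1)
no predecessors for e3 (invoked 4): P1 increments from zero → (0, 1, 0, 0)
e2, invoked 2, takes VC(e3)=(0, 1, 0, 0) under max, adds 1 for P2 → (0, 1, 1, 0)
e4, invoked 7, takes VC(e1)=(0, 0, 0, 1) under max, adds 1 for P0 → (1, 0, 0, 1)
e5, invoked 9, takes VC(e4)=(1, 0, 0, 1) under max, adds 1 for P0 → (2, 0, 0, 1)
target: VC(e4) = (1, 0, 0, 1)

(1, 0, 0, 1)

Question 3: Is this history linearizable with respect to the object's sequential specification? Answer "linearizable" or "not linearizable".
the violation lands at event 5, e2's response at time 5: events 1..4 linearize, events 1..5 do not
checked exhaustively: 2 real-time-consistent orders of 2 completed operations, zero legal FIFO queue replays
include/drop combinations of the 1 pending operation (e3) were all tried; none helps
e.g. e1, e2 (pending dropped): illegal at step 2, since e2 poll() → 25 cannot apply there
e.g. e2, e1 (pending dropped): illegal at step 1, since e2 poll() → 25 cannot apply there

not linearizable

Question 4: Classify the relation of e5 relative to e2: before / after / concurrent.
e5 spans [9,10], e2 spans [2,5]
resp(e2)=5 < inv(e5)=9

after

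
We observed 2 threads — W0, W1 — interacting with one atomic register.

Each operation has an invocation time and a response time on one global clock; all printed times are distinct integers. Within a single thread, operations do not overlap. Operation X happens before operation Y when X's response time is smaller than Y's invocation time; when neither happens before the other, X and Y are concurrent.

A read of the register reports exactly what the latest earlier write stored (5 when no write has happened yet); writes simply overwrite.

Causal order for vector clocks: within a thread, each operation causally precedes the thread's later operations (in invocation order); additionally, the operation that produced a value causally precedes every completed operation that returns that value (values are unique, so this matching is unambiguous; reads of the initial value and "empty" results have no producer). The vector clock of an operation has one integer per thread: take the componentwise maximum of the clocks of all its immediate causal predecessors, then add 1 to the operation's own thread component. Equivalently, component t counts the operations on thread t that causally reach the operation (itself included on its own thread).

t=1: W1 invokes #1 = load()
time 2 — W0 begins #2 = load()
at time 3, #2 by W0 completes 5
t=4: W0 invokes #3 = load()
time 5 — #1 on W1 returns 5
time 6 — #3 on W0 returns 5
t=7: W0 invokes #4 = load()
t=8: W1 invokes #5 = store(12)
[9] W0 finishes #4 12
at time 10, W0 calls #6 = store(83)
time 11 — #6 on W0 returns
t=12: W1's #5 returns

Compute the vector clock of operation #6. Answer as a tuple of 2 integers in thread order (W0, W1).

(4, 2)

root op #1, invoked 1: fresh clock plus W1's own tick → (0, 1)
root op #2, invoked 2: fresh clock plus W0's own tick → (1, 0)
from VC(#1)=(0, 1), #5 (invoked 8) maxes components and bumps W1 → (0, 2)
from VC(#2)=(1, 0), #3 (invoked 4) maxes components and bumps W0 → (2, 0)
from VC(#3)=(2, 0), VC(#5)=(0, 2), #4 (invoked 7) maxes components and bumps W0 → (3, 2)
from VC(#4)=(3, 2), #6 (invoked 10) maxes components and bumps W0 → (4, 2)
target: VC(#6) = (4, 2)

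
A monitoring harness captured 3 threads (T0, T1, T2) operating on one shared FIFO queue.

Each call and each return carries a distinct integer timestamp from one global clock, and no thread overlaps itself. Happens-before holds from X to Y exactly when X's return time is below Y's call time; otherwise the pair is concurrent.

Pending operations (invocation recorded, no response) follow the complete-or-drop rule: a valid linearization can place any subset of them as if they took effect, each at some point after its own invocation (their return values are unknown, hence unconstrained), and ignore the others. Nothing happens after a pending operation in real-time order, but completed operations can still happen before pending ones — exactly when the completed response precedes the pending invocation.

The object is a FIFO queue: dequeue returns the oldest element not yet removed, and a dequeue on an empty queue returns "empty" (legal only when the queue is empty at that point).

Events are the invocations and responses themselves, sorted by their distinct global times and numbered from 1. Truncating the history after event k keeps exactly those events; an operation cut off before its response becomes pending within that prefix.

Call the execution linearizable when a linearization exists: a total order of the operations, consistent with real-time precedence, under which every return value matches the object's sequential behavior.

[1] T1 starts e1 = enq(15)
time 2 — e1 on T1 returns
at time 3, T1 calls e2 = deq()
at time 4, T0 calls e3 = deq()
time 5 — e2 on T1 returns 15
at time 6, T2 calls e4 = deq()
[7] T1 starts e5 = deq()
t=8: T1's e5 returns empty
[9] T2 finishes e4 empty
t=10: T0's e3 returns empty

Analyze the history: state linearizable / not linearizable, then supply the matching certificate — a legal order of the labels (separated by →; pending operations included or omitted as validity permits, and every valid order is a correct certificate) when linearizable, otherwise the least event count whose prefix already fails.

linearizable — witness: e1 → e2 → e3 → e4 → e5

step 1: e1 enq(15) — queue <15>
step 2: e2 deq() → 15 — queue <>
step 3: e3 deq() → empty — queue <>
step 4: e4 deq() → empty — queue <>
step 5: e5 deq() → empty — queue <>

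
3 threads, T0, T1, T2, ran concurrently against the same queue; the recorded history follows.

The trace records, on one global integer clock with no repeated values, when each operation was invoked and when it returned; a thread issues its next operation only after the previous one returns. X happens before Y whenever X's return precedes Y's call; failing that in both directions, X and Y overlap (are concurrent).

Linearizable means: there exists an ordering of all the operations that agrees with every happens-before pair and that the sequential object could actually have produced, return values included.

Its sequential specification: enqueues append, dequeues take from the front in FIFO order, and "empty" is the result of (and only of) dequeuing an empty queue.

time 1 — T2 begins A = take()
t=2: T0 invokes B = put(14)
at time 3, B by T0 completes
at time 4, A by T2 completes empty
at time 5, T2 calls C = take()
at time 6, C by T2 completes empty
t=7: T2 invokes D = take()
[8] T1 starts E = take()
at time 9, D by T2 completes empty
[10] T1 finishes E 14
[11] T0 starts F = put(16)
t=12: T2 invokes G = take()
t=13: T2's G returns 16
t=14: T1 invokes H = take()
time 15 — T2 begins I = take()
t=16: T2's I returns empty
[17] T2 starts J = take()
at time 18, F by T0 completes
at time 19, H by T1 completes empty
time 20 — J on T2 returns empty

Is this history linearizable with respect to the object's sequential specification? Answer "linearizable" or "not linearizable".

not linearizable

cut after 5 events: linearizable; cut after 6 events (C responds, time 6): not linearizable
every one of the 2 real-time-consistent orders over 3 completed queue ops fails the sequential spec
e.g. A, B, C: illegal at step 3, since C take() → empty cannot apply there
e.g. B, A, C: illegal at step 2, since A take() → empty cannot apply there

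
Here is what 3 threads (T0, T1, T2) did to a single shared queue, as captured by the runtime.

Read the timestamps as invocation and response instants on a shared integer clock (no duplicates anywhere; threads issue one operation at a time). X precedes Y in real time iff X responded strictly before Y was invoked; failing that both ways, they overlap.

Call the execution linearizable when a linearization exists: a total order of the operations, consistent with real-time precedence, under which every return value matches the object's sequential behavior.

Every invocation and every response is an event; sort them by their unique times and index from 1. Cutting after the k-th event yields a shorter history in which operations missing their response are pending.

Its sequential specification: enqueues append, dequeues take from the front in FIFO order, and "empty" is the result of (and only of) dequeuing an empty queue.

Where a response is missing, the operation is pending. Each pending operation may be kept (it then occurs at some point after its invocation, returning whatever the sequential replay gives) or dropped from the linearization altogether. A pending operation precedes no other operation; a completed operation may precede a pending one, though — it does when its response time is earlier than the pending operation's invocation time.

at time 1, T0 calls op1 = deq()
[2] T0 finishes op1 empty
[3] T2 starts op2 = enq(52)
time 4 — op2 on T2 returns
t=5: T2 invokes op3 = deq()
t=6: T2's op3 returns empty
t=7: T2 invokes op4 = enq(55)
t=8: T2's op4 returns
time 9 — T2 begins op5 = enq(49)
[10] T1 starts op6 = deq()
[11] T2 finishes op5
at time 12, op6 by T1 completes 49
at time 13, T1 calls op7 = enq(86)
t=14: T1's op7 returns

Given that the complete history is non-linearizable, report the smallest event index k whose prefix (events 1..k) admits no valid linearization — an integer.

a valid linearization of events 1..5 exists, for instance op1, op2:
step 1: op1 deq() → empty — queue <>
step 2: op2 enq(52) — queue <52>
at event 6 (op3's time-6 response) nothing linearizes any more
take op1, op2, op3: step 3 already fails, because op3 deq() → empty cannot occur there

6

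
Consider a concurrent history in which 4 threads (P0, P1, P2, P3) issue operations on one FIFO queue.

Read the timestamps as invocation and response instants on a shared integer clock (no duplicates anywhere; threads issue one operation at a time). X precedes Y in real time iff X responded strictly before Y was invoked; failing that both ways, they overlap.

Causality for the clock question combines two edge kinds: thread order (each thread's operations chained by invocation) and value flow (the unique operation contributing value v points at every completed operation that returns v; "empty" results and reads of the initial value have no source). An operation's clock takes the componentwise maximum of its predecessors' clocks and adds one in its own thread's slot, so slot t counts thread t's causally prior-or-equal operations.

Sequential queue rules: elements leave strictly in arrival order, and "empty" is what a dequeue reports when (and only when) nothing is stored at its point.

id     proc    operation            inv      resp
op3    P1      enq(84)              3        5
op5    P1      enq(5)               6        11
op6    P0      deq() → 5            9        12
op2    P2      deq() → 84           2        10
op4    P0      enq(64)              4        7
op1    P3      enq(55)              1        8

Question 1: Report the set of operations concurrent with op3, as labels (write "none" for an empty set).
overlap test against op3 [3,5]: concurrent iff the interval meets 3..5
op1 [1,8]: concurrent
op2 [2,10]: concurrent
op4 [4,7]: concurrent
op5 [6,11]: after
op6 [9,12]: after

op1, op2, op4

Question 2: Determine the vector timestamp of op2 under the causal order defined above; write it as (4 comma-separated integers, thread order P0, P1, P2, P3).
op1 (invocation 1): nothing precedes it; P3's component alone gives (0, 0, 0, 1)
op3 (invocation 3): nothing precedes it; P1's component alone gives (0, 1, 0, 0)
op4 (invocation 4): nothing precedes it; P0's component alone gives (1, 0, 0, 0)
from VC(op3)=(0, 1, 0, 0), op2 (invoked 2) maxes components and bumps P2 → (0, 1, 1, 0)
from VC(op3)=(0, 1, 0, 0), op5 (invoked 6) maxes components and bumps P1 → (0, 2, 0, 0)
from VC(op4)=(1, 0, 0, 0), VC(op5)=(0, 2, 0, 0), op6 (invoked 9) maxes components and bumps P0 → (2, 2, 0, 0)
target: VC(op2) = (0, 1, 1, 0)

(0, 1, 1, 0)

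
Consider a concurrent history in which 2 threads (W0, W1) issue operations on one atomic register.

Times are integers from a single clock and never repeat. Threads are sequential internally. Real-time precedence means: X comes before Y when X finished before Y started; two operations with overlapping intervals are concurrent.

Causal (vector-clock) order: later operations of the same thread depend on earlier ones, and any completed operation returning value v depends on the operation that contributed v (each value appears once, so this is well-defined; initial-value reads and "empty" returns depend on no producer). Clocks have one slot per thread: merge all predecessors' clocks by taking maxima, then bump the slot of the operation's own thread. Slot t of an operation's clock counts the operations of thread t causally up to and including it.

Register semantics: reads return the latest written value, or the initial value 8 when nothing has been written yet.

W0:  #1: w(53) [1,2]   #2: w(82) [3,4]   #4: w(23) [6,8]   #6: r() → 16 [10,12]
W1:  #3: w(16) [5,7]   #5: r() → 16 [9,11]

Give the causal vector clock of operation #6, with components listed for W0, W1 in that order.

(4, 1)

root op #3, invoked 5: fresh clock plus W1's own tick → (0, 1)
root op #1, invoked 1: fresh clock plus W0's own tick → (1, 0)
#5, invoked 9, takes VC(#3)=(0, 1) under max, adds 1 for W1 → (0, 2)
#2, invoked 3, takes VC(#1)=(1, 0) under max, adds 1 for W0 → (2, 0)
#4, invoked 6, takes VC(#2)=(2, 0) under max, adds 1 for W0 → (3, 0)
#6, invoked 10, takes VC(#3)=(0, 1), VC(#4)=(3, 0) under max, adds 1 for W0 → (4, 1)
target: VC(#6) = (4, 1)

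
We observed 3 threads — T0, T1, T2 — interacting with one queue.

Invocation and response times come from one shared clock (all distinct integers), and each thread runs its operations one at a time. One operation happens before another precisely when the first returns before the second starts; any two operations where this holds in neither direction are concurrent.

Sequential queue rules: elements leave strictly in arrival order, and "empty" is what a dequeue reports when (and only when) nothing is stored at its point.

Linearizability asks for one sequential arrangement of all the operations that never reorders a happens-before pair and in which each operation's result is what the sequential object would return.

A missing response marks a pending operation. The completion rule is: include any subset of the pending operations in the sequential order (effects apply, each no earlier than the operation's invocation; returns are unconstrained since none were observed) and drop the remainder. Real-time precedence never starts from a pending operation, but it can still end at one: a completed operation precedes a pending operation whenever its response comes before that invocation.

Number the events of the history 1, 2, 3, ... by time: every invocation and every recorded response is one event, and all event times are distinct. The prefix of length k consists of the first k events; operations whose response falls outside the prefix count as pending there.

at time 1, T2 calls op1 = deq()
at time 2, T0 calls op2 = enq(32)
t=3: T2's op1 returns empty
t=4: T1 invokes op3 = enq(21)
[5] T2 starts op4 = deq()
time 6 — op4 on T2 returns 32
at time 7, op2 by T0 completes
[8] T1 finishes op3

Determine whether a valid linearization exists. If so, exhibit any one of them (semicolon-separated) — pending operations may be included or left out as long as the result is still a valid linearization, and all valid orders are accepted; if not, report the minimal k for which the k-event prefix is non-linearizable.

after step 1 (op1 deq() → empty): queue <>
after step 2 (op2 enq(32)): queue <32>
after step 3 (op3 enq(21)): queue <32,21>
after step 4 (op4 deq() → 32): queue <21>

linearizable — witness: op1; op2; op3; op4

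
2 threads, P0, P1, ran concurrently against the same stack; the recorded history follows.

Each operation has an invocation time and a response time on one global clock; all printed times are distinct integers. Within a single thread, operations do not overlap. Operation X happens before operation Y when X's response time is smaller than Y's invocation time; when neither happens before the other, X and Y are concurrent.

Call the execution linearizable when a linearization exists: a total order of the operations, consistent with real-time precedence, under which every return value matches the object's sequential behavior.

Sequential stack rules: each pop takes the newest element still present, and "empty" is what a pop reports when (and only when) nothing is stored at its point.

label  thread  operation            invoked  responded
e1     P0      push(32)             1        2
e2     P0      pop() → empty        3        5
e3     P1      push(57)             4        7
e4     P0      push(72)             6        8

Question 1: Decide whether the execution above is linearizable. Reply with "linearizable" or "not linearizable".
not linearizable

the violation lands at event 5, e2's response at time 5: events 1..4 linearize, events 1..5 do not
the sole real-time-consistent order of 2 completed operations fails the stack replay
completion choices over the 1 pending operation (e3) were checked; none helps
e.g. e1, e2 (pending dropped): illegal at step 2, since e2 pop() → empty cannot apply there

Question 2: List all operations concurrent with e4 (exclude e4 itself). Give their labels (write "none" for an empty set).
Answer: e3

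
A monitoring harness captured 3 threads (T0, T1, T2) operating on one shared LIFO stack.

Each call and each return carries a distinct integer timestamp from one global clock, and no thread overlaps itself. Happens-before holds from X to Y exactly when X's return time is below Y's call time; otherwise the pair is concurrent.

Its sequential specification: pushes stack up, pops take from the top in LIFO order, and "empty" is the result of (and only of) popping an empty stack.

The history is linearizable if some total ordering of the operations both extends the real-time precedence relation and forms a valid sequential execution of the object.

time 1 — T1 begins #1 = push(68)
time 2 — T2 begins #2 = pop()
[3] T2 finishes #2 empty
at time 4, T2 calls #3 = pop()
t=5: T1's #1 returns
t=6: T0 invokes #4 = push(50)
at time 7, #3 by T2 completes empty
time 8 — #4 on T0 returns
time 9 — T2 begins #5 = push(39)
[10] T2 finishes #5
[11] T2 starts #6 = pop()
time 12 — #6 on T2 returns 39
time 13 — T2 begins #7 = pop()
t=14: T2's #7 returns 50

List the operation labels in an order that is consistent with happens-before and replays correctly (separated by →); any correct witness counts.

#2 → #3 → #1 → #4 → #5 → #6 → #7

after step 1 (#2 pop() → empty): stack <>
after step 2 (#3 pop() → empty): stack <>
after step 3 (#1 push(68)): stack <68>
after step 4 (#4 push(50)): stack <68,50>
after step 5 (#5 push(39)): stack <68,50,39>
after step 6 (#6 pop() → 39): stack <68,50>
after step 7 (#7 pop() → 50): stack <68>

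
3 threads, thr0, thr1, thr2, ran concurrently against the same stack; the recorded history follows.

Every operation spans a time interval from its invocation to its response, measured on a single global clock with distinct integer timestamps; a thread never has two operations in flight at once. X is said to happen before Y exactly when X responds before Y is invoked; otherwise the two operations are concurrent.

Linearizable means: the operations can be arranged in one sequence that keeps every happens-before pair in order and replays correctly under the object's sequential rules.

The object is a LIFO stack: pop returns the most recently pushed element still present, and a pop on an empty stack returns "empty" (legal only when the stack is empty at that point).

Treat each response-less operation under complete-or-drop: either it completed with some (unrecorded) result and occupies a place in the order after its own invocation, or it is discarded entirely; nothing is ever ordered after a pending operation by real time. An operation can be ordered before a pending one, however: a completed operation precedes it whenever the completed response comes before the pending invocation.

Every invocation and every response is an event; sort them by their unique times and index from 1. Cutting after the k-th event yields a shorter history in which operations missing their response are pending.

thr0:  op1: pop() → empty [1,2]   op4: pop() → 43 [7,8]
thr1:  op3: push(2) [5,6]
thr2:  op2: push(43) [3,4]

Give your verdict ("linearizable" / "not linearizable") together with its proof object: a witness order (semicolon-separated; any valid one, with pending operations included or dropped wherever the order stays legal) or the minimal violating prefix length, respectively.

the violation lands at event 8, op4's response at time 8: events 1..7 linearize, events 1..8 do not
a single order respects real time; the 4 completed stack operations fail replay along it
for example op1, op2, op3, op4 fails at step 4: op4 pop() → 43 is not legal there

not linearizable — minimal violating prefix: 8 events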